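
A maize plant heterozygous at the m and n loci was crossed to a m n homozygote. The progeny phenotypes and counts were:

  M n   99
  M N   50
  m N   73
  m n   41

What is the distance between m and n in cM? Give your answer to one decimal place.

34.6 cM

The two most frequent classes, M n (99) and m N (73), are the parental types, so the F1 was M n / m N.
The recombinant classes are M N and m n: 50 + 41 = 91.
Recombination frequency = 91/263 = 0.3460 ≈ 34.6%, i.e. 34.6 cM.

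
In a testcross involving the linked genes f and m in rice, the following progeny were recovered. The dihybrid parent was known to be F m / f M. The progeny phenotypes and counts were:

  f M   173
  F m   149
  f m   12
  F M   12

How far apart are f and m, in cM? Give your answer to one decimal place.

The recombinant classes are F M and f m: 12 + 12 = 24.
Recombination frequency = 24/346 = 0.0694 ≈ 6.9%, i.e. 6.9 cM.

6.9 cM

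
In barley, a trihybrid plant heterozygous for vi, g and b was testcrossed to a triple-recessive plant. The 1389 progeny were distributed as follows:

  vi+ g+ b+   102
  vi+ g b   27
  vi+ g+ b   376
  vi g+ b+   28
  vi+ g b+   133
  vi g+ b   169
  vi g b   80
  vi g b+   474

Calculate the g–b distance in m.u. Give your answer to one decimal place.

The two most frequent reciprocal classes, vi+ g+ b and vi g b+, are the parental types, so the F1 was vi+ g+ b / vi g b+.
The two rarest classes, vi+ g b and vi g+ b+, are the double crossovers. Comparing them with the parentals, only the g allele has switched, so g is the middle locus and the order is vi – g – b.
Crossovers in the g–b interval produce the single-crossover classes vi+ g+ b+ and vi g b (102 + 80 = 182) plus the double crossovers (55).
RF(g–b) = (182 + 55) / 1389 = 237/1389 = 0.1706 → 17.1 m.u.

17.1 m.u.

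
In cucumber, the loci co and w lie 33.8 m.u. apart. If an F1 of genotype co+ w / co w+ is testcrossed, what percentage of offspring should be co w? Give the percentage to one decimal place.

16.9%

A map distance of 33.8 m.u. corresponds to a recombination frequency of 0.338.
The F1 is co+ w / co w+, so co w is a recombinant gamete class with expected frequency r/2 = 0.338/2 = 0.1690.
That is 0.1690 = 16.9% of the progeny.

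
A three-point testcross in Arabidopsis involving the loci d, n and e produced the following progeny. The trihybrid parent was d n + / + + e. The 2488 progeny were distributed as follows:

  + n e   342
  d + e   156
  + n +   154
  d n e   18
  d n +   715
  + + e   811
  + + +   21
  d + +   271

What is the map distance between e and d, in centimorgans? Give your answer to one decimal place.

The two rarest classes, d n e and + + +, are the double crossovers. Comparing them with the parentals, only the e allele has switched, so e is the middle locus and the order is n – e – d.
Crossovers in the e–d interval produce the single-crossover classes + n + and d + e (154 + 156 = 310) plus the double crossovers (39).
RF(e–d) = (310 + 39) / 2488 = 349/2488 = 0.1403 → 14.0 centimorgans.

14.0 centimorgans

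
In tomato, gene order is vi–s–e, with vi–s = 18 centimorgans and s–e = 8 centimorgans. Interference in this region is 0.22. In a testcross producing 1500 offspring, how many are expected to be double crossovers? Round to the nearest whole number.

Map distances give recombination frequencies of 0.180 and 0.080 for the two intervals.
With interference 0.22 (so coincidence = 0.78), expected double-crossover frequency = 0.180 × 0.080 × 0.78 = 0.01123.
Expected number = 0.01123 × 1500 = 16.85 ≈ 17.

17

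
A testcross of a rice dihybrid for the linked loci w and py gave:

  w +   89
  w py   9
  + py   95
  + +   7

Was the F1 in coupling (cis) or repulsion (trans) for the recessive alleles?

The two most frequent classes are + py (95) and w + (89); these are the parental (non-recombinant) types.
So the F1 carried + py on one chromosome and w + on the other — the recessive alleles are on opposite chromosomes (trans / repulsion).

trans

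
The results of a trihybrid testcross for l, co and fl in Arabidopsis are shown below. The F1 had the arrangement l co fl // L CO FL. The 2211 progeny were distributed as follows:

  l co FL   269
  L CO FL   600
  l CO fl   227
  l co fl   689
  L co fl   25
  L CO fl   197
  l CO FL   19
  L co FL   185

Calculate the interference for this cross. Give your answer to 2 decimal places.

The two rarest classes, L co fl and l CO FL, are the double crossovers. Comparing them with the parentals, only the l allele has switched, so l is the middle locus and the order is co – l – fl.
co–l: (412 + 44)/2211 = 0.2062; l–fl: (466 + 44)/2211 = 0.2307.
Expected DCO frequency = 0.2062 × 0.2307 ≈ 0.04757; observed = 44/2211 ≈ 0.01990.
Coefficient of coincidence = 0.01990/0.04757 ≈ 0.42; interference = 1 − 0.42 = 0.58.

0.58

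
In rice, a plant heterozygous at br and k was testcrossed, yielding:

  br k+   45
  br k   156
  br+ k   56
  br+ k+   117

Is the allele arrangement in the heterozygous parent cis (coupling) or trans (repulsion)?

cis

The two most frequent classes are br+ k+ (117) and br k (156); these are the parental (non-recombinant) types.
So the F1 carried br+ k+ on one chromosome and br k on the other — the recessive alleles are on the same chromosome (cis / coupling).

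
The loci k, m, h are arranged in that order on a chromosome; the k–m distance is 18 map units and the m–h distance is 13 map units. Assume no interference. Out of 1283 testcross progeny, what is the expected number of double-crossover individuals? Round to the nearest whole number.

Map distances give recombination frequencies of 0.180 and 0.130 for the two intervals.
With no interference, expected double-crossover frequency = 0.180 × 0.130 = 0.02340.
Expected number = 0.02340 × 1283 = 30.02 ≈ 30.

30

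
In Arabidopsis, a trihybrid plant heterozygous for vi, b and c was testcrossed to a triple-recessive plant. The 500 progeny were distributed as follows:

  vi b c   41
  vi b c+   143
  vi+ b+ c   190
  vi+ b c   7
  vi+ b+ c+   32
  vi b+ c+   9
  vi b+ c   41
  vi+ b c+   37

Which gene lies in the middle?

b

The two most frequent reciprocal classes, vi+ b+ c and vi b c+, are the parental types, so the F1 was vi+ b+ c / vi b c+.
The two rarest classes, vi+ b c and vi b+ c+, are the double crossovers. Comparing them with the parentals, only the b allele has switched, so b is the middle locus and the order is c – b – vi.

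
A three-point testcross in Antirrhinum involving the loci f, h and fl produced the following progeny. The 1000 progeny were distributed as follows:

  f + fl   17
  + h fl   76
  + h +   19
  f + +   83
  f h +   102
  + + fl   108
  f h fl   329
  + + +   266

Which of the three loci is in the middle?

h

The two most frequent reciprocal classes, f h fl and + + +, are the parental types, so the F1 was f h fl / + + +.
The two rarest classes, f + fl and + h +, are the double crossovers. Comparing them with the parentals, only the h allele has switched, so h is the middle locus and the order is fl – h – f.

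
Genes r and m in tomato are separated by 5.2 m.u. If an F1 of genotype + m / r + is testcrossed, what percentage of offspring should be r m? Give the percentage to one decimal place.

2.6%

A map distance of 5.2 m.u. corresponds to a recombination frequency of 0.052.
The F1 is + m / r +, so r m is a recombinant gamete class with expected frequency r/2 = 0.052/2 = 0.0260.
That is 0.0260 = 2.6% of the progeny.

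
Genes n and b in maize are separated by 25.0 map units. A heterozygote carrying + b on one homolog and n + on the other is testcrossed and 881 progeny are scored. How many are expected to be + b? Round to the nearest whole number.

A map distance of 25.0 map units corresponds to a recombination frequency of 0.250.
The F1 is + b / n +, so + b is a parental gamete class with expected frequency (1 − r)/2 = 0.750/2 = 0.3750.
Expected number = 0.3750 × 881 = 330.38 ≈ 330.

330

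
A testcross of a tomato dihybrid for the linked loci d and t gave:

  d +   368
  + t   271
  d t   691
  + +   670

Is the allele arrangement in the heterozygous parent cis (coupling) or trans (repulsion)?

cis

The two most frequent classes are + + (670) and d t (691); these are the parental (non-recombinant) types.
So the F1 carried + + on one chromosome and d t on the other — the recessive alleles are on the same chromosome (cis / coupling).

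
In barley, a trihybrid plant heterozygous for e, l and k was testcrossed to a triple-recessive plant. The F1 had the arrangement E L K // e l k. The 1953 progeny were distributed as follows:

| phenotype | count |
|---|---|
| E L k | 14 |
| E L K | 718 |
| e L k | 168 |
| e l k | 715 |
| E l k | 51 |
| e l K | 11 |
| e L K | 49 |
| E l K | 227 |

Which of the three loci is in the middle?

The two rarest classes, E L k and e l K, are the double crossovers. Comparing them with the parentals, only the k allele has switched, so k is the middle locus and the order is e – k – l.

k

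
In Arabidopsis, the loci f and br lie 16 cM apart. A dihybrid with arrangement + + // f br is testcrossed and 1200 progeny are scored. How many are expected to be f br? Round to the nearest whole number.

504

A map distance of 16 cM corresponds to a recombination frequency of 0.160.
The F1 is + + / f br, so f br is a parental gamete class with expected frequency (1 − r)/2 = 0.840/2 = 0.4200.
Expected number = 0.4200 × 1200 = 504.00 ≈ 504.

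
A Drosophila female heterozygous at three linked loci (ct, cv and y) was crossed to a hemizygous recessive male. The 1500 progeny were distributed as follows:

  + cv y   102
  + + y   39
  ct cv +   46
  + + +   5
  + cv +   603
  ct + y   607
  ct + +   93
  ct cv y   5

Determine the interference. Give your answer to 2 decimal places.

The two most frequent reciprocal classes, + cv + and ct + y, are the parental types, so the F1 was + cv + / ct + y.
The two rarest classes, + + + and ct cv y, are the double crossovers. Comparing them with the parentals, only the cv allele has switched, so cv is the middle locus and the order is y – cv – ct.
y–cv: (195 + 10)/1500 = 0.1367; cv–ct: (85 + 10)/1500 = 0.0633.
Expected DCO frequency = 0.1367 × 0.0633 ≈ 0.00865; observed = 10/1500 ≈ 0.00667.
Coefficient of coincidence = 0.00667/0.00865 ≈ 0.77; interference = 1 − 0.77 = 0.23.

0.23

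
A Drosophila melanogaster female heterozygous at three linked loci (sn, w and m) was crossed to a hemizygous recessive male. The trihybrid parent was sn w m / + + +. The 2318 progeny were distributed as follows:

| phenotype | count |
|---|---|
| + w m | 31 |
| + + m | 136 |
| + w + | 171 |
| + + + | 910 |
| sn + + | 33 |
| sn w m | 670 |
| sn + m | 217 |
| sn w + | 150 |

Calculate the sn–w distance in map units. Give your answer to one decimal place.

The two rarest classes, + w m and sn + +, are the double crossovers. Comparing them with the parentals, only the sn allele has switched, so sn is the middle locus and the order is w – sn – m.
Crossovers in the w–sn interval produce the single-crossover classes sn + m and + w + (217 + 171 = 388) plus the double crossovers (64).
RF(w–sn) = (388 + 64) / 2318 = 452/2318 = 0.1950 → 19.5 map units.

19.5 map units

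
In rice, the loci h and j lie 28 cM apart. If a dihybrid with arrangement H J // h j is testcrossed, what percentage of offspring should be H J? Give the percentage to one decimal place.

A map distance of 28 cM corresponds to a recombination frequency of 0.280.
The F1 is H J / h j, so H J is a parental gamete class with expected frequency (1 − r)/2 = 0.720/2 = 0.3600.
That is 0.3600 = 36.0% of the progeny.

36.0%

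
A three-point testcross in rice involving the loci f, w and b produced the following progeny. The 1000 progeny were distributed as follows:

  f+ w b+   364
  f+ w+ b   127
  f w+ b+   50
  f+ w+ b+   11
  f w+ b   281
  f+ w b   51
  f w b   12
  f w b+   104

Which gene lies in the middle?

w

The two most frequent reciprocal classes, f w+ b and f+ w b+, are the parental types, so the F1 was f w+ b / f+ w b+.
The two rarest classes, f w b and f+ w+ b+, are the double crossovers. Comparing them with the parentals, only the w allele has switched, so w is the middle locus and the order is b – w – f.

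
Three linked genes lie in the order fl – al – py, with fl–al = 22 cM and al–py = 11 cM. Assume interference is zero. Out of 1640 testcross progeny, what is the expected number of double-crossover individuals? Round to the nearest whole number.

Map distances give recombination frequencies of 0.220 and 0.110 for the two intervals.
With no interference, expected double-crossover frequency = 0.220 × 0.110 = 0.02420.
Expected number = 0.02420 × 1640 = 39.69 ≈ 40.

40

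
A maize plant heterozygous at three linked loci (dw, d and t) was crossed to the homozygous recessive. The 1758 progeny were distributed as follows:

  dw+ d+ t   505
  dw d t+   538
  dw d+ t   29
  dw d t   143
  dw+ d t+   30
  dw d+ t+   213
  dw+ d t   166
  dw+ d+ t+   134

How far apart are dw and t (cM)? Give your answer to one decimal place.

19.1 cM

The two most frequent reciprocal classes, dw d t+ and dw+ d+ t, are the parental types, so the F1 was dw d t+ / dw+ d+ t.
The two rarest classes, dw+ d t+ and dw d+ t, are the double crossovers. Comparing them with the parentals, only the dw allele has switched, so dw is the middle locus and the order is d – dw – t.
Crossovers in the dw–t interval produce the single-crossover classes dw d t and dw+ d+ t+ (143 + 134 = 277) plus the double crossovers (59).
RF(dw–t) = (277 + 59) / 1758 = 336/1758 = 0.1911 → 19.1 cM.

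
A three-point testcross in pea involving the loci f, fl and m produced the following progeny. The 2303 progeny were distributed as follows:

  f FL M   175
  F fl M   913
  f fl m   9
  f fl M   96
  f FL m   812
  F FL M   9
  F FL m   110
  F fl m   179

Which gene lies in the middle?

fl

The two most frequent reciprocal classes, f FL m and F fl M, are the parental types, so the F1 was f FL m / F fl M.
The two rarest classes, f fl m and F FL M, are the double crossovers. Comparing them with the parentals, only the fl allele has switched, so fl is the middle locus and the order is f – fl – m.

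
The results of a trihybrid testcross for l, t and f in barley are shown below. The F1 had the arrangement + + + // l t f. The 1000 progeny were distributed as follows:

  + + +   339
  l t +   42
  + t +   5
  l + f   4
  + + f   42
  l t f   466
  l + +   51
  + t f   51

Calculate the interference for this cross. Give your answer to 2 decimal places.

0.13

The two rarest classes, + t + and l + f, are the double crossovers. Comparing them with the parentals, only the t allele has switched, so t is the middle locus and the order is l – t – f.
l–t: (102 + 9)/1000 = 0.1110; t–f: (84 + 9)/1000 = 0.0930.
Expected DCO frequency = 0.1110 × 0.0930 ≈ 0.01032; observed = 9/1000 ≈ 0.00900.
Coefficient of coincidence = 0.00900/0.01032 ≈ 0.87; interference = 1 − 0.87 = 0.13.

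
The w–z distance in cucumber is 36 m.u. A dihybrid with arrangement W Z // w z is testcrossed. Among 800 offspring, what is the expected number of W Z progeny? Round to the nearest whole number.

256

A map distance of 36 m.u. corresponds to a recombination frequency of 0.360.
The F1 is W Z / w z, so W Z is a parental gamete class with expected frequency (1 − r)/2 = 0.640/2 = 0.3200.
Expected number = 0.3200 × 800 = 256.00 ≈ 256.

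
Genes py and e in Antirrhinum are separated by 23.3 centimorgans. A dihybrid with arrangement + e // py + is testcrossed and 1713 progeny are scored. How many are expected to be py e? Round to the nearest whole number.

A map distance of 23.3 centimorgans corresponds to a recombination frequency of 0.233.
The F1 is + e / py +, so py e is a recombinant gamete class with expected frequency r/2 = 0.233/2 = 0.1165.
Expected number = 0.1165 × 1713 = 199.56 ≈ 200.

200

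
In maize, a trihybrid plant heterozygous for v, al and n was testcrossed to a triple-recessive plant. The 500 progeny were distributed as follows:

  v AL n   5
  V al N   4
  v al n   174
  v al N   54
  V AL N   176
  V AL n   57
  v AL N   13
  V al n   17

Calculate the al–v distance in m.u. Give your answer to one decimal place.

7.8 m.u.

The two most frequent reciprocal classes, V AL N and v al n, are the parental types, so the F1 was V AL N / v al n.
The two rarest classes, V al N and v AL n, are the double crossovers. Comparing them with the parentals, only the al allele has switched, so al is the middle locus and the order is v – al – n.
Crossovers in the v–al interval produce the single-crossover classes v AL N and V al n (13 + 17 = 30) plus the double crossovers (9).
RF(v–al) = (30 + 9) / 500 = 39/500 = 0.0780 → 7.8 m.u.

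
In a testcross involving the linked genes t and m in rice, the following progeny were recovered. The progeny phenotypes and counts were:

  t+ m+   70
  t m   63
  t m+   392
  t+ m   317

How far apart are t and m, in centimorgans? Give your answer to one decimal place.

The two most frequent classes, t+ m (317) and t m+ (392), are the parental types, so the F1 was t+ m / t m+.
The recombinant classes are t+ m+ and t m: 70 + 63 = 133.
Recombination frequency = 133/842 = 0.1580 ≈ 15.8%, i.e. 15.8 centimorgans.

15.8 centimorgans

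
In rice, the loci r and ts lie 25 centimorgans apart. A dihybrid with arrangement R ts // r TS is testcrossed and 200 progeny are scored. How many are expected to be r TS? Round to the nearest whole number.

75

A map distance of 25 centimorgans corresponds to a recombination frequency of 0.250.
The F1 is R ts / r TS, so r TS is a parental gamete class with expected frequency (1 − r)/2 = 0.750/2 = 0.3750.
Expected number = 0.3750 × 200 = 75.00 ≈ 75.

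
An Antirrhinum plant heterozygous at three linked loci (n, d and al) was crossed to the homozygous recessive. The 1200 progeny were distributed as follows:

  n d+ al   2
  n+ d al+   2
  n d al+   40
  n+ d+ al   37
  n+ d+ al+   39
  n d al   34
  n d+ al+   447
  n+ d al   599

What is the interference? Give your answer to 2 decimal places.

The two most frequent reciprocal classes, n+ d al and n d+ al+, are the parental types, so the F1 was n+ d al / n d+ al+.
The two rarest classes, n+ d al+ and n d+ al, are the double crossovers. Comparing them with the parentals, only the al allele has switched, so al is the middle locus and the order is n – al – d.
n–al: (73 + 4)/1200 = 0.0642; al–d: (77 + 4)/1200 = 0.0675.
Expected DCO frequency = 0.0642 × 0.0675 ≈ 0.00433; observed = 4/1200 ≈ 0.00333.
Coefficient of coincidence = 0.00333/0.00433 ≈ 0.77; interference = 1 − 0.77 = 0.23.

0.23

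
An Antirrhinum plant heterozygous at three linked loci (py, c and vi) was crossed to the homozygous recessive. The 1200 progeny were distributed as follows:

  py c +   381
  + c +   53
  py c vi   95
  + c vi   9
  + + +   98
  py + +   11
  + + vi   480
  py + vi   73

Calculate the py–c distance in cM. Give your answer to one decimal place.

The two most frequent reciprocal classes, py c + and + + vi, are the parental types, so the F1 was py c + / + + vi.
The two rarest classes, py + + and + c vi, are the double crossovers. Comparing them with the parentals, only the c allele has switched, so c is the middle locus and the order is py – c – vi.
Crossovers in the py–c interval produce the single-crossover classes + c + and py + vi (53 + 73 = 126) plus the double crossovers (20).
RF(py–c) = (126 + 20) / 1200 = 146/1200 = 0.1217 → 12.2 cM.

12.2 cM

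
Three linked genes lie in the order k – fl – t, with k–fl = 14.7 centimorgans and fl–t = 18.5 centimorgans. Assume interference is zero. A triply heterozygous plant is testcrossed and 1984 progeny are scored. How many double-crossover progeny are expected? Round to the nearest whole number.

54

Map distances give recombination frequencies of 0.147 and 0.185 for the two intervals.
With no interference, expected double-crossover frequency = 0.147 × 0.185 = 0.02719.
Expected number = 0.02719 × 1984 = 53.95 ≈ 54.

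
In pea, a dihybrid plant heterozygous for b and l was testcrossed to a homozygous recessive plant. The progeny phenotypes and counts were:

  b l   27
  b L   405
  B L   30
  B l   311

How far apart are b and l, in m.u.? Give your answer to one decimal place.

The two most frequent classes, B l (311) and b L (405), are the parental types, so the F1 was B l / b L.
The recombinant classes are B L and b l: 30 + 27 = 57.
Recombination frequency = 57/773 = 0.0737 ≈ 7.4%, i.e. 7.4 m.u.

7.4 m.u.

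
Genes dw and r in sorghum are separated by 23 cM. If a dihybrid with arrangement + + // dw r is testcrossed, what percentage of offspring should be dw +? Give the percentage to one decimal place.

A map distance of 23 cM corresponds to a recombination frequency of 0.230.
The F1 is + + / dw r, so dw + is a recombinant gamete class with expected frequency r/2 = 0.230/2 = 0.1150.
That is 0.1150 = 11.5% of the progeny.

11.5%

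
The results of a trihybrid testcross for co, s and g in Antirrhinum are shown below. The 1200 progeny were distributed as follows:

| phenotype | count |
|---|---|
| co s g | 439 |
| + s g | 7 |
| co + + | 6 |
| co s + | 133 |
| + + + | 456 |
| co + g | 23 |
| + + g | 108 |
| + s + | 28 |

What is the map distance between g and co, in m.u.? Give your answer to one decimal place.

21.2 m.u.

The two most frequent reciprocal classes, co s g and + + +, are the parental types, so the F1 was co s g / + + +.
The two rarest classes, + s g and co + +, are the double crossovers. Comparing them with the parentals, only the co allele has switched, so co is the middle locus and the order is g – co – s.
Crossovers in the g–co interval produce the single-crossover classes co s + and + + g (133 + 108 = 241) plus the double crossovers (13).
RF(g–co) = (241 + 13) / 1200 = 254/1200 = 0.2117 → 21.2 m.u.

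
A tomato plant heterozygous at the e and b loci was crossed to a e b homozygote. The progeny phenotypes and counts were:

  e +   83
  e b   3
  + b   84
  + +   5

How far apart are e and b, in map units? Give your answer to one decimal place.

The two most frequent classes, + b (84) and e + (83), are the parental types, so the F1 was + b / e +.
The recombinant classes are + + and e b: 5 + 3 = 8.
Recombination frequency = 8/175 = 0.0457 ≈ 4.6%, i.e. 4.6 map units.

4.6 map units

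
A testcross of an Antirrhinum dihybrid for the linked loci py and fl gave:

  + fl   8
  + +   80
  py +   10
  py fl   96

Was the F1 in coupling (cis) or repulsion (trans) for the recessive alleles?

cis

The two most frequent classes are + + (80) and py fl (96); these are the parental (non-recombinant) types.
So the F1 carried + + on one chromosome and py fl on the other — the recessive alleles are on the same chromosome (cis / coupling).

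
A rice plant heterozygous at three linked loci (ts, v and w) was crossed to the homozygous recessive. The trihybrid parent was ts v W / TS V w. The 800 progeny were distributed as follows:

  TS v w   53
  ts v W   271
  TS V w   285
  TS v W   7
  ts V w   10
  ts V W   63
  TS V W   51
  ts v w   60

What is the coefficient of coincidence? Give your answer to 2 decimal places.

The two rarest classes, TS v W and ts V w, are the double crossovers. Comparing them with the parentals, only the ts allele has switched, so ts is the middle locus and the order is w – ts – v.
w–ts: (111 + 17)/800 = 0.1600; ts–v: (116 + 17)/800 = 0.1663.
Expected DCO frequency = 0.1600 × 0.1663 ≈ 0.02661; observed = 17/800 ≈ 0.02125.
Coefficient of coincidence = 0.02125/0.02661 ≈ 0.80.

0.80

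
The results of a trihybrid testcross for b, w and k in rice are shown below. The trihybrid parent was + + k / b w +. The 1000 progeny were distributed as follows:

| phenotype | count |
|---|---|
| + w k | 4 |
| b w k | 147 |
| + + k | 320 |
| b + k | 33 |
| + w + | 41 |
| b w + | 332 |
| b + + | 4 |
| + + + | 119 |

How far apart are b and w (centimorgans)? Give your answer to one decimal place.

The two rarest classes, + w k and b + +, are the double crossovers. Comparing them with the parentals, only the w allele has switched, so w is the middle locus and the order is k – w – b.
Crossovers in the w–b interval produce the single-crossover classes b + k and + w + (33 + 41 = 74) plus the double crossovers (8).
RF(w–b) = (74 + 8) / 1000 = 82/1000 = 0.0820 → 8.2 centimorgans.

8.2 centimorgans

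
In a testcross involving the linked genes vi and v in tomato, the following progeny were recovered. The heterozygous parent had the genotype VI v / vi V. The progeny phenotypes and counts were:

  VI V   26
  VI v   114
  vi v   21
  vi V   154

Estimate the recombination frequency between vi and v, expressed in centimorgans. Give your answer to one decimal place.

14.9 centimorgans

The recombinant classes are VI V and vi v: 26 + 21 = 47.
Recombination frequency = 47/315 = 0.1492 ≈ 14.9%, i.e. 14.9 centimorgans.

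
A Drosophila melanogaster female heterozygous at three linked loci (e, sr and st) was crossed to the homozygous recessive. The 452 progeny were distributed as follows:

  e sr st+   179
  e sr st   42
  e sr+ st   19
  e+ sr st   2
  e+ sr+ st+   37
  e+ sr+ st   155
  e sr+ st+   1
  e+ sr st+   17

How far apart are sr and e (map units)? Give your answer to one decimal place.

The two most frequent reciprocal classes, e+ sr+ st and e sr st+, are the parental types, so the F1 was e+ sr+ st / e sr st+.
The two rarest classes, e+ sr st and e sr+ st+, are the double crossovers. Comparing them with the parentals, only the sr allele has switched, so sr is the middle locus and the order is st – sr – e.
Crossovers in the sr–e interval produce the single-crossover classes e sr+ st and e+ sr st+ (19 + 17 = 36) plus the double crossovers (3).
RF(sr–e) = (36 + 3) / 452 = 39/452 = 0.0863 → 8.6 map units.

8.6 map units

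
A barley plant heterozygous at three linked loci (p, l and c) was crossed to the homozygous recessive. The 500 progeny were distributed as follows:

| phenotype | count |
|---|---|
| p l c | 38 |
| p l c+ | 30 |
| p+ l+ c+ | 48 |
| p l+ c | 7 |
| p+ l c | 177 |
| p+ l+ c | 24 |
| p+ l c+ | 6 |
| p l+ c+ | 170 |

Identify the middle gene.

c

The two most frequent reciprocal classes, p l+ c+ and p+ l c, are the parental types, so the F1 was p l+ c+ / p+ l c.
The two rarest classes, p l+ c and p+ l c+, are the double crossovers. Comparing them with the parentals, only the c allele has switched, so c is the middle locus and the order is l – c – p.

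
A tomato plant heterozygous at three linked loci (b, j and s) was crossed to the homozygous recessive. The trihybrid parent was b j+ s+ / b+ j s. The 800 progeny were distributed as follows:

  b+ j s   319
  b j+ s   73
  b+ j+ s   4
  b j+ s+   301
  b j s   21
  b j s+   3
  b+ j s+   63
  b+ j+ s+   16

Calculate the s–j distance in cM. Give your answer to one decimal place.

The two rarest classes, b j s+ and b+ j+ s, are the double crossovers. Comparing them with the parentals, only the j allele has switched, so j is the middle locus and the order is b – j – s.
Crossovers in the j–s interval produce the single-crossover classes b j+ s and b+ j s+ (73 + 63 = 136) plus the double crossovers (7).
RF(j–s) = (136 + 7) / 800 = 143/800 = 0.1787 → 17.9 cM.

17.9 cM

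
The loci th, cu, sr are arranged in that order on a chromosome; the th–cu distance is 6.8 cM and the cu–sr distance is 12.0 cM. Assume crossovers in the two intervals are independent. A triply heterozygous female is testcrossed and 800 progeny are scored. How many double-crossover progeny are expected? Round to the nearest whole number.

Map distances give recombination frequencies of 0.068 and 0.120 for the two intervals.
With no interference, expected double-crossover frequency = 0.068 × 0.120 = 0.00816.
Expected number = 0.00816 × 800 = 6.53 ≈ 7.

7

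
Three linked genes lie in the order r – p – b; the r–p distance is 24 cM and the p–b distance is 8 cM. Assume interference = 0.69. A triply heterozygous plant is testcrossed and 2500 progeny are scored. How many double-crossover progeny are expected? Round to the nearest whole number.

Map distances give recombination frequencies of 0.240 and 0.080 for the two intervals.
With interference 0.69 (so coincidence = 0.31), expected double-crossover frequency = 0.240 × 0.080 × 0.31 = 0.00595.
Expected number = 0.00595 × 2500 = 14.88 ≈ 15.

15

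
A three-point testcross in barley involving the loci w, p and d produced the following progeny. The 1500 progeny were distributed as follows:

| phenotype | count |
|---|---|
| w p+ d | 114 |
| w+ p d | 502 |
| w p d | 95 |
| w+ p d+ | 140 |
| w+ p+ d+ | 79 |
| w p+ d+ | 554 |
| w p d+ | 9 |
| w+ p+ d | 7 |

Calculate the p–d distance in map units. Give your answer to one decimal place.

The two most frequent reciprocal classes, w+ p d and w p+ d+, are the parental types, so the F1 was w+ p d / w p+ d+.
The two rarest classes, w+ p+ d and w p d+, are the double crossovers. Comparing them with the parentals, only the p allele has switched, so p is the middle locus and the order is w – p – d.
Crossovers in the p–d interval produce the single-crossover classes w+ p d+ and w p+ d (140 + 114 = 254) plus the double crossovers (16).
RF(p–d) = (254 + 16) / 1500 = 270/1500 = 0.1800 → 18.0 map units.

18.0 map units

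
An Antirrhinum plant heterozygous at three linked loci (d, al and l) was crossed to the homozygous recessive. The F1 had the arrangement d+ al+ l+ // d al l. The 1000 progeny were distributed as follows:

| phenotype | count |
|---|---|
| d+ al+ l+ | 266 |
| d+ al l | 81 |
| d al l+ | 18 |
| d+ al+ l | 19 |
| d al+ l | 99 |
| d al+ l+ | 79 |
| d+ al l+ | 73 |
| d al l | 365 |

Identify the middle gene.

l

The two rarest classes, d+ al+ l and d al l+, are the double crossovers. Comparing them with the parentals, only the l allele has switched, so l is the middle locus and the order is d – l – al.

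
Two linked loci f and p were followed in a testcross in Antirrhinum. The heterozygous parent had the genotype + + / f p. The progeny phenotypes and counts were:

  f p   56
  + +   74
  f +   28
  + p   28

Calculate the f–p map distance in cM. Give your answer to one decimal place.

30.1 cM

The recombinant classes are + p and f +: 28 + 28 = 56.
Recombination frequency = 56/186 = 0.3011 ≈ 30.1%, i.e. 30.1 cM.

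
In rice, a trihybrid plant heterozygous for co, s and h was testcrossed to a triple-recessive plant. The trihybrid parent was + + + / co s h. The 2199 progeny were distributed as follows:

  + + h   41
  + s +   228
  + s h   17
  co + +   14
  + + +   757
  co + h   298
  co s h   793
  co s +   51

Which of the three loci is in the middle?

The two rarest classes, co + + and + s h, are the double crossovers. Comparing them with the parentals, only the co allele has switched, so co is the middle locus and the order is h – co – s.

co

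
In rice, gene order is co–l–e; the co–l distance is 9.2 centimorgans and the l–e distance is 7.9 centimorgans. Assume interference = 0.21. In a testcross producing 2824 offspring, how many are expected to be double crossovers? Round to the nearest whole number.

Map distances give recombination frequencies of 0.092 and 0.079 for the two intervals.
With interference 0.21 (so coincidence = 0.79), expected double-crossover frequency = 0.092 × 0.079 × 0.79 = 0.00574.
Expected number = 0.00574 × 2824 = 16.21 ≈ 16.

16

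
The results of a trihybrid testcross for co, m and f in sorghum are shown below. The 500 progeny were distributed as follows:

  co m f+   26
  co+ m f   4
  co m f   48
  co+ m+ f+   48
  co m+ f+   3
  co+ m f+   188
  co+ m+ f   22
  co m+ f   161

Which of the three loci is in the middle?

f

The two most frequent reciprocal classes, co+ m f+ and co m+ f, are the parental types, so the F1 was co+ m f+ / co m+ f.
The two rarest classes, co+ m f and co m+ f+, are the double crossovers. Comparing them with the parentals, only the f allele has switched, so f is the middle locus and the order is co – f – m.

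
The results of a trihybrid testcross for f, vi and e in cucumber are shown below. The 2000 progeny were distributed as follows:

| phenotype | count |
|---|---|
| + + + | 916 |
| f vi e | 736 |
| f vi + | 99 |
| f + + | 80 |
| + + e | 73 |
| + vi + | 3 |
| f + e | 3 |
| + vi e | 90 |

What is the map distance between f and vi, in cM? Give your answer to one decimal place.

The two most frequent reciprocal classes, f vi e and + + +, are the parental types, so the F1 was f vi e / + + +.
The two rarest classes, f + e and + vi +, are the double crossovers. Comparing them with the parentals, only the vi allele has switched, so vi is the middle locus and the order is e – vi – f.
Crossovers in the vi–f interval produce the single-crossover classes + vi e and f + + (90 + 80 = 170) plus the double crossovers (6).
RF(vi–f) = (170 + 6) / 2000 = 176/2000 = 0.0880 → 8.8 cM.

8.8 cM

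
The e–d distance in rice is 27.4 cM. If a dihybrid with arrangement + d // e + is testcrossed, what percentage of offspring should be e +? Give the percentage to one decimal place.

A map distance of 27.4 cM corresponds to a recombination frequency of 0.274.
The F1 is + d / e +, so e + is a parental gamete class with expected frequency (1 − r)/2 = 0.726/2 = 0.3630.
That is 0.3630 = 36.3% of the progeny.

36.3%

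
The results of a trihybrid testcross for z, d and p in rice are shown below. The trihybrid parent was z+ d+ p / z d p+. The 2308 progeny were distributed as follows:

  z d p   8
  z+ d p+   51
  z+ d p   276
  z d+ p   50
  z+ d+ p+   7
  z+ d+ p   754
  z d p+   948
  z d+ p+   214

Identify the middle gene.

The two rarest classes, z+ d+ p+ and z d p, are the double crossovers. Comparing them with the parentals, only the p allele has switched, so p is the middle locus and the order is z – p – d.

p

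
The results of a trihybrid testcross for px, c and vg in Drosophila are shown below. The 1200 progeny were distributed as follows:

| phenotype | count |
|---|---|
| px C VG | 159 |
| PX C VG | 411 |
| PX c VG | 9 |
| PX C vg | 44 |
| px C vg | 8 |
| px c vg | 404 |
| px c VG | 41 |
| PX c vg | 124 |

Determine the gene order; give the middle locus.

The two most frequent reciprocal classes, PX C VG and px c vg, are the parental types, so the F1 was PX C VG / px c vg.
The two rarest classes, PX c VG and px C vg, are the double crossovers. Comparing them with the parentals, only the c allele has switched, so c is the middle locus and the order is px – c – vg.

c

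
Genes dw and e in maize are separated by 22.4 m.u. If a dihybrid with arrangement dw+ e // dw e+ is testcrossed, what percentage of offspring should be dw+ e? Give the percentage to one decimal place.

A map distance of 22.4 m.u. corresponds to a recombination frequency of 0.224.
The F1 is dw+ e / dw e+, so dw+ e is a parental gamete class with expected frequency (1 − r)/2 = 0.776/2 = 0.3880.
That is 0.3880 = 38.8% of the progeny.

38.8%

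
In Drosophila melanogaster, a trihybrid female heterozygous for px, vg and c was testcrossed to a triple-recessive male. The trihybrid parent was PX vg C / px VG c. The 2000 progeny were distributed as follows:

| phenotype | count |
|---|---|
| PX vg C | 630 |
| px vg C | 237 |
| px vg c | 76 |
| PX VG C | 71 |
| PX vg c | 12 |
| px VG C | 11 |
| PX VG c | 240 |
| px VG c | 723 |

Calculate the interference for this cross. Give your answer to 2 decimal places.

The two rarest classes, PX vg c and px VG C, are the double crossovers. Comparing them with the parentals, only the c allele has switched, so c is the middle locus and the order is vg – c – px.
vg–c: (147 + 23)/2000 = 0.0850; c–px: (477 + 23)/2000 = 0.2500.
Expected DCO frequency = 0.0850 × 0.2500 ≈ 0.02125; observed = 23/2000 ≈ 0.01150.
Coefficient of coincidence = 0.01150/0.02125 ≈ 0.54; interference = 1 − 0.54 = 0.46.

0.46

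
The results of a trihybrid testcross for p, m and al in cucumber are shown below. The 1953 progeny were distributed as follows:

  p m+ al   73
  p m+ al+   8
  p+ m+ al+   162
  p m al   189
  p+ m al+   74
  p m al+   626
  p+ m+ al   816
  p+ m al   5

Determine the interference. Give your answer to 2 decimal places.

The two most frequent reciprocal classes, p+ m+ al and p m al+, are the parental types, so the F1 was p+ m+ al / p m al+.
The two rarest classes, p+ m al and p m+ al+, are the double crossovers. Comparing them with the parentals, only the m allele has switched, so m is the middle locus and the order is p – m – al.
p–m: (147 + 13)/1953 = 0.0819; m–al: (351 + 13)/1953 = 0.1864.
Expected DCO frequency = 0.0819 × 0.1864 ≈ 0.01527; observed = 13/1953 ≈ 0.00666.
Coefficient of coincidence = 0.00666/0.01527 ≈ 0.44; interference = 1 − 0.44 = 0.56.

0.56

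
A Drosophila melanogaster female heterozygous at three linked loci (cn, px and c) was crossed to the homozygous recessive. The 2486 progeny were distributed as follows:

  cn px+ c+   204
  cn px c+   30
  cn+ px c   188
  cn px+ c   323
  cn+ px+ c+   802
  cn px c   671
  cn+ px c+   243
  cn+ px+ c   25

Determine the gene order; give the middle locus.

The two most frequent reciprocal classes, cn+ px+ c+ and cn px c, are the parental types, so the F1 was cn+ px+ c+ / cn px c.
The two rarest classes, cn+ px+ c and cn px c+, are the double crossovers. Comparing them with the parentals, only the c allele has switched, so c is the middle locus and the order is px – c – cn.

c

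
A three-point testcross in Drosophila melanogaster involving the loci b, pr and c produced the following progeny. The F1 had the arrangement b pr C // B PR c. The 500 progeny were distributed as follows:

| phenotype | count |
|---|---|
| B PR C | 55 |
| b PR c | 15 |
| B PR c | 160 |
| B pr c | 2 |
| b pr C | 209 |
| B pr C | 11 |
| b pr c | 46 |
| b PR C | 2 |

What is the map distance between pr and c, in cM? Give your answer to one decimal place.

The two rarest classes, b PR C and B pr c, are the double crossovers. Comparing them with the parentals, only the pr allele has switched, so pr is the middle locus and the order is c – pr – b.
Crossovers in the c–pr interval produce the single-crossover classes b pr c and B PR C (46 + 55 = 101) plus the double crossovers (4).
RF(c–pr) = (101 + 4) / 500 = 105/500 = 0.2100 → 21.0 cM.

21.0 cM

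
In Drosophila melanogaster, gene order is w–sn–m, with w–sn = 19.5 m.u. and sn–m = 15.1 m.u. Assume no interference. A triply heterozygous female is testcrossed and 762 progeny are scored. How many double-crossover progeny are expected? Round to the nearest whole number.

Map distances give recombination frequencies of 0.195 and 0.151 for the two intervals.
With no interference, expected double-crossover frequency = 0.195 × 0.151 = 0.02944.
Expected number = 0.02944 × 762 = 22.44 ≈ 22.

22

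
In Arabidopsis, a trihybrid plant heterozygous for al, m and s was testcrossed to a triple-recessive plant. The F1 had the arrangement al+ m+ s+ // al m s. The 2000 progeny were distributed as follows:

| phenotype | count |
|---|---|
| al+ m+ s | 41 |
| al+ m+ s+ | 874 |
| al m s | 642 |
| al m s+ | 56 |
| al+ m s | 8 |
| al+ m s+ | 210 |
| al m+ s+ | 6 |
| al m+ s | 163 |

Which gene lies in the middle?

al

The two rarest classes, al m+ s+ and al+ m s, are the double crossovers. Comparing them with the parentals, only the al allele has switched, so al is the middle locus and the order is m – al – s.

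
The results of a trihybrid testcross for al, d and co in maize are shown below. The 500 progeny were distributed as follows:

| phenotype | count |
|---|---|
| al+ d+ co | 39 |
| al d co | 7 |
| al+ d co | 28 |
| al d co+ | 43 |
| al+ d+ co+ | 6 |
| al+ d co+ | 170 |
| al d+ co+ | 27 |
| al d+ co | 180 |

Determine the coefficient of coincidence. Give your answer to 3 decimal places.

The two most frequent reciprocal classes, al+ d co+ and al d+ co, are the parental types, so the F1 was al+ d co+ / al d+ co.
The two rarest classes, al+ d+ co+ and al d co, are the double crossovers. Comparing them with the parentals, only the d allele has switched, so d is the middle locus and the order is co – d – al.
co–d: (55 + 13)/500 = 0.1360; d–al: (82 + 13)/500 = 0.1900.
Expected DCO frequency = 0.1360 × 0.1900 ≈ 0.02584; observed = 13/500 ≈ 0.02600.
Coefficient of coincidence = 0.02600/0.02584 ≈ 1.006.

1.006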